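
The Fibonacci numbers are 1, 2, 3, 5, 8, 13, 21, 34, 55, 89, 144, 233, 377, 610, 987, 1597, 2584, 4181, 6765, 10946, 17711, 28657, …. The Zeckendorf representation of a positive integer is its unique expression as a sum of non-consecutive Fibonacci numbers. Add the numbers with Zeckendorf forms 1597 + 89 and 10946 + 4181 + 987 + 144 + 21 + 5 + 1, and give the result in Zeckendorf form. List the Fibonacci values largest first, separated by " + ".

The two numbers are 1686 and 16285, so their sum is 17971.
Greedy algorithm:
largest Fibonacci ≤ 17971 is 17711; 17971 − 17711 = 260
largest Fibonacci ≤ 260 is 233; 260 − 233 = 27
largest Fibonacci ≤ 27 is 21; 27 − 21 = 6
largest Fibonacci ≤ 6 is 5; 6 − 5 = 1
largest Fibonacci ≤ 1 is 1; 1 − 1 = 0

17711 + 233 + 21 + 5 + 1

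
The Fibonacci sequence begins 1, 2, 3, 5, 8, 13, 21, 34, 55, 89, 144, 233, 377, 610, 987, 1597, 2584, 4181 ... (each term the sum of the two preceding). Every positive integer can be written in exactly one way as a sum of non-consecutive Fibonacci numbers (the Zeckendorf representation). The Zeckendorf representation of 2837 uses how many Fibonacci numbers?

Greedily peel off the largest Fibonacci term at each step:
take 2584 (≤ 2837); 2837 − 2584 = 253
take 233 (≤ 253); 253 − 233 = 20
take 13 (≤ 20); 20 − 13 = 7
take 5 (≤ 7); 7 − 5 = 2
take 2 (≤ 2); 2 − 2 = 0
2837 = 2584 + 233 + 13 + 5 + 2, which has 5 terms.

5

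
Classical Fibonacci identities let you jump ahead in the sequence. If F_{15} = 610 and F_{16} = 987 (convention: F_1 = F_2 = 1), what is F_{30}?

832040

By the doubling identity F_{2k} = F_k(2F_{k+1} − F_k): F_{30} = 610·(2·987 − 610) = 610·1364 = 832040.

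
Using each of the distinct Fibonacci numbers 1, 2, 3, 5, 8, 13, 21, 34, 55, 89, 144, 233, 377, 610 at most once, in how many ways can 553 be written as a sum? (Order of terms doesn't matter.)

Starting from the Zeckendorf form and repeatedly splitting a term F_k into F_{k−1} + F_{k−2} (when neither is already used) reaches every representation.
553 = 377+144+21+8+3 = 377+144+21+8+2+1 = 377+89+55+21+8+3 = … (11 more), for 14 in all.

14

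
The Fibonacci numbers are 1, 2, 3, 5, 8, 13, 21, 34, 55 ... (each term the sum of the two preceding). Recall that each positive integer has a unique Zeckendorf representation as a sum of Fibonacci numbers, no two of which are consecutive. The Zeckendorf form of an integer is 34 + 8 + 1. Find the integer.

34 + 8 + 1 = 43.

43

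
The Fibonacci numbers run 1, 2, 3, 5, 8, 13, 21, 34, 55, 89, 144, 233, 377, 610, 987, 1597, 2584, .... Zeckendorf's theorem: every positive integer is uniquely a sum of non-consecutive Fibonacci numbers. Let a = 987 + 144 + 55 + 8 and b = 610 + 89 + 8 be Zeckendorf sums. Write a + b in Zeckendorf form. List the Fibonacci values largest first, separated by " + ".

The two numbers are 1194 and 707, so their sum is 1901.
largest Fibonacci ≤ 1901 is 1597; 1901 − 1597 = 304
largest Fibonacci ≤ 304 is 233; 304 − 233 = 71
largest Fibonacci ≤ 71 is 55; 71 − 55 = 16
largest Fibonacci ≤ 16 is 13; 16 − 13 = 3
largest Fibonacci ≤ 3 is 3; 3 − 3 = 0

1597 + 233 + 55 + 13 + 3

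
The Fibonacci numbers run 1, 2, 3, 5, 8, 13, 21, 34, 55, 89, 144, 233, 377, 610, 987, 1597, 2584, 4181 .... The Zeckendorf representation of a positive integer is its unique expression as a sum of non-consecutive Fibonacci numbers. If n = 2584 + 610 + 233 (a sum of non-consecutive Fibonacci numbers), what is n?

2584 + 610 + 233 = 3427.

3427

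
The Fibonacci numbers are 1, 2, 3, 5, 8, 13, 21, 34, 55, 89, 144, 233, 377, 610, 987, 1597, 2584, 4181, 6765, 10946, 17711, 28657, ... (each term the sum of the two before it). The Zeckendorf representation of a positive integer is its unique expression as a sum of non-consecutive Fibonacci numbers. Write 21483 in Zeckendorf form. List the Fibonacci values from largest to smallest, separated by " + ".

17711 ≤ 21483 < 28657, so take 17711; remainder 3772
2584 ≤ 3772 < 4181, so take 2584; remainder 1188
987 ≤ 1188 < 1597, so take 987; remainder 201
144 ≤ 201 < 233, so take 144; remainder 57
55 ≤ 57 < 89, so take 55; remainder 2
2 ≤ 2 < 3, so take 2; remainder 0
So 21483 = 17711 + 2584 + 987 + 144 + 55 + 2, with no two terms consecutive in the sequence.

17711 + 2584 + 987 + 144 + 55 + 2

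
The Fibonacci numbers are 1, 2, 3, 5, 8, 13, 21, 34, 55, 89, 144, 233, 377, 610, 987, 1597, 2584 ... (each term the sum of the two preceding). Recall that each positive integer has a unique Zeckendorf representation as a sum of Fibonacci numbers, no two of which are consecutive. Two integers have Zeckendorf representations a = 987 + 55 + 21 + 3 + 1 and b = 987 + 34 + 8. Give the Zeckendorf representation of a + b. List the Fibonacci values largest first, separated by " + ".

1597 + 377 + 89 + 21 + 8 + 3 + 1

The two numbers are 1067 and 1029, so their sum is 2096.
Greedily peel off the largest Fibonacci term at each step:
take 1597 (≤ 2096); 2096 − 1597 = 499
take 377 (≤ 499); 499 − 377 = 122
take 89 (≤ 122); 122 − 89 = 33
take 21 (≤ 33); 33 − 21 = 12
take 8 (≤ 12); 12 − 8 = 4
take 3 (≤ 4); 4 − 3 = 1
take 1 (≤ 1); 1 − 1 = 0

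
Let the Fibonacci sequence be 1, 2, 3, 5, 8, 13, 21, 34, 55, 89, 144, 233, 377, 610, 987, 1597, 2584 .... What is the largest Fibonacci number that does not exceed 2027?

1597 ≤ 2027 < 2584, so the largest Fibonacci number not exceeding 2027 is 1597.

1597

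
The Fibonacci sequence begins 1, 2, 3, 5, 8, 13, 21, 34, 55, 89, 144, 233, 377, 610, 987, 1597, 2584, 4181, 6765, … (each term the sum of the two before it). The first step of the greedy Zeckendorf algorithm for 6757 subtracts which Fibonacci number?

4181 ≤ 6757 < 6765, so the largest Fibonacci number not exceeding 6757 is 4181.

4181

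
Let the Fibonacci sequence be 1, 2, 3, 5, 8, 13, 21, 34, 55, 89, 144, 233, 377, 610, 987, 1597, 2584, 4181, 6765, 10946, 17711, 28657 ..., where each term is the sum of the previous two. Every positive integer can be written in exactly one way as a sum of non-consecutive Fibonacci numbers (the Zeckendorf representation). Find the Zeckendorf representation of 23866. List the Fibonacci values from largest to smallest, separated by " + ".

Greedy algorithm:
subtract 17711 from 23866: 6155 remains
subtract 4181 from 6155: 1974 remains
subtract 1597 from 1974: 377 remains
subtract 377 from 377: 0 remains
So 23866 = 17711 + 4181 + 1597 + 377, with no two terms consecutive in the sequence.

17711 + 4181 + 1597 + 377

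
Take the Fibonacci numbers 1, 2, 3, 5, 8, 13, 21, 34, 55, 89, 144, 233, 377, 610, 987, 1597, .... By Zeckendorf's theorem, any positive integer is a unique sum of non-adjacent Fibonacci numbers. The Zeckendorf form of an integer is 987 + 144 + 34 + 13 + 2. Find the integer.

987 + 144 + 34 + 13 + 2 = 1180.

1180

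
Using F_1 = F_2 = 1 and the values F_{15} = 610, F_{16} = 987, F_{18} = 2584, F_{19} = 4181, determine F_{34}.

5702887

By the addition formula F_{m+n} = F_m F_{n+1} + F_{m−1} F_n with m=19, n=15: F_{34} = 4181·987 + 2584·610 = 4126647 + 1576240 = 5702887.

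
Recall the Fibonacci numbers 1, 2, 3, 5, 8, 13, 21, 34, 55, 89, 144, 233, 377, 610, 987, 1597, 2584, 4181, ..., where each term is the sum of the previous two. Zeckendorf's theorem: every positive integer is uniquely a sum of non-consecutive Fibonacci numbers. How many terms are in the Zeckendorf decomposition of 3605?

3

largest Fibonacci ≤ 3605 is 2584; 3605 − 2584 = 1021
largest Fibonacci ≤ 1021 is 987; 1021 − 987 = 34
largest Fibonacci ≤ 34 is 34; 34 − 34 = 0
3605 = 2584 + 987 + 34, which has 3 terms.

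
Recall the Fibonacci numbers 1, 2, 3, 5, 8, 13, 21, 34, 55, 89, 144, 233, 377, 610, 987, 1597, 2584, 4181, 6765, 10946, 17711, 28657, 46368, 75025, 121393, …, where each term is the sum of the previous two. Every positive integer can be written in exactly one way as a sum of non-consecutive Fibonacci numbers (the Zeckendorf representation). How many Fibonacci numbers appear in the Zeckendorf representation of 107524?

8

Greedily peel off the largest Fibonacci term at each step:
75025 ≤ 107524 < 121393, so take 75025; remainder 32499
28657 ≤ 32499 < 46368, so take 28657; remainder 3842
2584 ≤ 3842 < 4181, so take 2584; remainder 1258
987 ≤ 1258 < 1597, so take 987; remainder 271
233 ≤ 271 < 377, so take 233; remainder 38
34 ≤ 38 < 55, so take 34; remainder 4
3 ≤ 4 < 5, so take 3; remainder 1
1 ≤ 1 < 2, so take 1; remainder 0
107524 = 75025 + 28657 + 2584 + 987 + 233 + 34 + 3 + 1, which has 8 terms.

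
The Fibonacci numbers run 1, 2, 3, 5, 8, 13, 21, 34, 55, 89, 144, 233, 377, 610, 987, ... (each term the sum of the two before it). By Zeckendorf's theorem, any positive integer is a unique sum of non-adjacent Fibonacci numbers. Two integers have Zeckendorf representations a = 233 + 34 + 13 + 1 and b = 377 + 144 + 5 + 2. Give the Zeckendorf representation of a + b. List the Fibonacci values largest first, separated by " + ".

The two numbers are 281 and 528, so their sum is 809.
Greedy algorithm:
809: greatest Fibonacci not exceeding it is 610, leaving 199
199: greatest Fibonacci not exceeding it is 144, leaving 55
55: greatest Fibonacci not exceeding it is 55, leaving 0

610 + 144 + 55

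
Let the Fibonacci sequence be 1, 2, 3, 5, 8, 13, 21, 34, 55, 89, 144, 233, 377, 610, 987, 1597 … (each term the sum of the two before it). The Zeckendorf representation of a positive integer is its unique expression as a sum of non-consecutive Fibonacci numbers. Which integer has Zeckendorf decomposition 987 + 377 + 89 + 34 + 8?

1495

987 + 377 + 89 + 34 + 8 = 1495.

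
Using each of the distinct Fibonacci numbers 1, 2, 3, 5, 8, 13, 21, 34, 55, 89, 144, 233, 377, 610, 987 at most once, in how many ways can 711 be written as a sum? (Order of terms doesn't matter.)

8

Each representation comes from the Zeckendorf form by replacing some F_k with F_{k−1} + F_{k−2} where possible.
711 = 610+89+8+3+1 = 610+55+34+8+3+1 = 377+233+89+8+3+1 = 610+55+21+13+8+3+1 = … (4 more), for 8 in all.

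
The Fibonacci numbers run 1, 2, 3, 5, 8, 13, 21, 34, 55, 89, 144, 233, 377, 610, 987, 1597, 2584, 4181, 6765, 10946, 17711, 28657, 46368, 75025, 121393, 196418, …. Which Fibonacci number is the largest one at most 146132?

121393

121393 ≤ 146132 < 196418, so the largest Fibonacci number not exceeding 146132 is 121393.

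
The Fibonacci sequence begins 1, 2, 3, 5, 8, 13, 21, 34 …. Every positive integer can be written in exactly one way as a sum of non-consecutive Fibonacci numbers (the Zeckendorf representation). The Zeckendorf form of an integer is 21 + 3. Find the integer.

21 + 3 = 24.

24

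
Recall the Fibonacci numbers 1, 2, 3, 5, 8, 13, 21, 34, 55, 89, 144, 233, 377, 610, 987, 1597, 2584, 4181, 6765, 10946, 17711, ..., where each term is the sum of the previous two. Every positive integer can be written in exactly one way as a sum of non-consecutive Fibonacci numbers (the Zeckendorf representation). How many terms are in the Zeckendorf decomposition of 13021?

10946 ≤ 13021 < 17711, so take 10946; remainder 2075
1597 ≤ 2075 < 2584, so take 1597; remainder 478
377 ≤ 478 < 610, so take 377; remainder 101
89 ≤ 101 < 144, so take 89; remainder 12
8 ≤ 12 < 13, so take 8; remainder 4
3 ≤ 4 < 5, so take 3; remainder 1
1 ≤ 1 < 2, so take 1; remainder 0
13021 = 10946 + 1597 + 377 + 89 + 8 + 3 + 1, which has 7 terms.

7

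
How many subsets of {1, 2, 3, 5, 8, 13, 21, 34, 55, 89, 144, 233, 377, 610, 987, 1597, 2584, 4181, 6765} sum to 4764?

Starting from the Zeckendorf form and repeatedly splitting a term F_k into F_{k−1} + F_{k−2} (when neither is already used) reaches every representation.
4764 = 4181+377+144+55+5+2 = 4181+377+144+34+21+5+2 = 2584+1597+377+144+55+5+2 = 4181+377+144+34+13+8+5+2 = … (17 more), for 21 in all.

21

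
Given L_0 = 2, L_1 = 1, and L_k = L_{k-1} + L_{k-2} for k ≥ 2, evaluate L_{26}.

Iterating the recurrence up to L_{21} = 24476 and L_{20} = 15127:
L_{22} = L_{21} + L_{20} = 24476 + 15127 = 39603
L_{23} = L_{22} + L_{21} = 39603 + 24476 = 64079
L_{24} = L_{23} + L_{22} = 64079 + 39603 = 103682
L_{25} = L_{24} + L_{23} = 103682 + 64079 = 167761
L_{26} = L_{25} + L_{24} = 167761 + 103682 = 271443

271443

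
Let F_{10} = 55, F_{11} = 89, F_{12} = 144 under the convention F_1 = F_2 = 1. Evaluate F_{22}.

17711

By the addition formula F_{m+n} = F_m F_{n+1} + F_{m−1} F_n with m=12, n=10: F_{22} = 144·89 + 89·55 = 12816 + 4895 = 17711.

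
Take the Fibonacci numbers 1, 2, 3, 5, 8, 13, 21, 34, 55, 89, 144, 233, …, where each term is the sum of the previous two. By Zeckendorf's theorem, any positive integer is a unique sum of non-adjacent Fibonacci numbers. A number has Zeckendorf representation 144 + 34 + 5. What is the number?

183

144 + 34 + 5 = 183.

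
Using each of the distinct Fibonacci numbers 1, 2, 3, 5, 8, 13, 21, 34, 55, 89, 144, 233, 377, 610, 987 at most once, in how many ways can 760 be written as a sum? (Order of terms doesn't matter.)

16

760 = 610+144+5+1 = 610+144+3+2+1 = 610+89+55+5+1 = … (13 more), for 16 in all.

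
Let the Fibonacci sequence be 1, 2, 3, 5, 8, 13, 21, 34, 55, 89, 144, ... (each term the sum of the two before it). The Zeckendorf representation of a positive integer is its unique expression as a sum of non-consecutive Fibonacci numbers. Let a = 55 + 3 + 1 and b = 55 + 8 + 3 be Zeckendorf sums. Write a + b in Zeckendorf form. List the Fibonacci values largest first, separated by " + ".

The two numbers are 59 and 66, so their sum is 125.
Greedy algorithm:
125: greatest Fibonacci not exceeding it is 89, leaving 36
36: greatest Fibonacci not exceeding it is 34, leaving 2
2: greatest Fibonacci not exceeding it is 2, leaving 0

89 + 34 + 2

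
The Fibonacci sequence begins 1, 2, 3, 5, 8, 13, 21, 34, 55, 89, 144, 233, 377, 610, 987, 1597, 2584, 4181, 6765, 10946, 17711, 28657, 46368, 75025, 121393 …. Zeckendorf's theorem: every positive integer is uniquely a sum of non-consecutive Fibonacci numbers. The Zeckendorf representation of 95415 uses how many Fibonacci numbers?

6

75025 ≤ 95415 < 121393, so take 75025; remainder 20390
17711 ≤ 20390 < 28657, so take 17711; remainder 2679
2584 ≤ 2679 < 4181, so take 2584; remainder 95
89 ≤ 95 < 144, so take 89; remainder 6
5 ≤ 6 < 8, so take 5; remainder 1
1 ≤ 1 < 2, so take 1; remainder 0
95415 = 75025 + 17711 + 2584 + 89 + 5 + 1, which has 6 terms.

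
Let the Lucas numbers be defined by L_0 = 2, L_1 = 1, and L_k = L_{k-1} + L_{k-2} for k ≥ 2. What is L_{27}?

439204

Iterating the recurrence up to L_{23} = 64079 and L_{22} = 39603:
L_{24} = L_{23} + L_{22} = 64079 + 39603 = 103682
L_{25} = L_{24} + L_{23} = 103682 + 64079 = 167761
L_{26} = L_{25} + L_{24} = 167761 + 103682 = 271443
L_{27} = L_{26} + L_{25} = 271443 + 167761 = 439204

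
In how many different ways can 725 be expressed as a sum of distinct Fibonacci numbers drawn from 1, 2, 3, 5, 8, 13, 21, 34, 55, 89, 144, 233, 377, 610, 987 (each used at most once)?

20

725 = 610+89+21+5 = 610+89+21+3+2 = 610+89+13+8+5 = … (17 more), for 20 in all.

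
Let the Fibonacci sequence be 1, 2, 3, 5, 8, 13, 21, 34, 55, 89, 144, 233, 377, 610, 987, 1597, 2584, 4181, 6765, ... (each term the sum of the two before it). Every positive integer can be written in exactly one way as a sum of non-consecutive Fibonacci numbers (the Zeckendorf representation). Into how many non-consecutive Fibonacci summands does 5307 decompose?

subtract 4181 from 5307: 1126 remains
subtract 987 from 1126: 139 remains
subtract 89 from 139: 50 remains
subtract 34 from 50: 16 remains
subtract 13 from 16: 3 remains
subtract 3 from 3: 0 remains
5307 = 4181 + 987 + 89 + 34 + 13 + 3, which has 6 terms.

6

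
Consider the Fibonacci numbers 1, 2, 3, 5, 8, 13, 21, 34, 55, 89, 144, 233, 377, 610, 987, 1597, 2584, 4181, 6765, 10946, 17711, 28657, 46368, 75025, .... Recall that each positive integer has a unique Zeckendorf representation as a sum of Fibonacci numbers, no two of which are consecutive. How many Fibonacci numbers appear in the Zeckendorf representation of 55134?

7

Greedily peel off the largest Fibonacci term at each step:
take 46368 (≤ 55134); 55134 − 46368 = 8766
take 6765 (≤ 8766); 8766 − 6765 = 2001
take 1597 (≤ 2001); 2001 − 1597 = 404
take 377 (≤ 404); 404 − 377 = 27
take 21 (≤ 27); 27 − 21 = 6
take 5 (≤ 6); 6 − 5 = 1
take 1 (≤ 1); 1 − 1 = 0
55134 = 46368 + 6765 + 1597 + 377 + 21 + 5 + 1, which has 7 terms.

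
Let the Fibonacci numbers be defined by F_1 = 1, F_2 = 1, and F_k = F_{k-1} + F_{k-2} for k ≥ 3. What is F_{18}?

2584

Iterating the recurrence up to F_{13} = 233 and F_{12} = 144:
F_{14} = F_{13} + F_{12} = 233 + 144 = 377
F_{15} = F_{14} + F_{13} = 377 + 233 = 610
F_{16} = F_{15} + F_{14} = 610 + 377 = 987
F_{17} = F_{16} + F_{15} = 987 + 610 = 1597
F_{18} = F_{17} + F_{16} = 1597 + 987 = 2584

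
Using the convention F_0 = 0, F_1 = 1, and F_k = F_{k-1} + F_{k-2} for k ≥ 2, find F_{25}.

Iterating the recurrence up to F_{17} = 1597 and F_{16} = 987:
F_{18} = F_{17} + F_{16} = 1597 + 987 = 2584
F_{19} = F_{18} + F_{17} = 2584 + 1597 = 4181
F_{20} = F_{19} + F_{18} = 4181 + 2584 = 6765
F_{21} = F_{20} + F_{19} = 6765 + 4181 = 10946
F_{22} = F_{21} + F_{20} = 10946 + 6765 = 17711
F_{23} = F_{22} + F_{21} = 17711 + 10946 = 28657
F_{24} = F_{23} + F_{22} = 28657 + 17711 = 46368
F_{25} = F_{24} + F_{23} = 46368 + 28657 = 75025

75025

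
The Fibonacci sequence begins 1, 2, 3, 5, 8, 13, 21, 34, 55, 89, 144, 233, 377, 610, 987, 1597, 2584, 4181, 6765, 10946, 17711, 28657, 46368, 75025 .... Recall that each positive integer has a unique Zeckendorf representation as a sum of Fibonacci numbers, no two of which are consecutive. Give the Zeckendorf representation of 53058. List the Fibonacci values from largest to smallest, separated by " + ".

46368 + 4181 + 1597 + 610 + 233 + 55 + 13 + 1

take 46368 (≤ 53058); 53058 − 46368 = 6690
take 4181 (≤ 6690); 6690 − 4181 = 2509
take 1597 (≤ 2509); 2509 − 1597 = 912
take 610 (≤ 912); 912 − 610 = 302
take 233 (≤ 302); 302 − 233 = 69
take 55 (≤ 69); 69 − 55 = 14
take 13 (≤ 14); 14 − 13 = 1
take 1 (≤ 1); 1 − 1 = 0
So 53058 = 46368 + 4181 + 1597 + 610 + 233 + 55 + 13 + 1, with no two terms consecutive in the sequence.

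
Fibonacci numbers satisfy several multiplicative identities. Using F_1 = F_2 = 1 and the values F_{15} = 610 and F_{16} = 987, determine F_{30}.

832040

By the doubling identity F_{2k} = F_k(2F_{k+1} − F_k): F_{30} = 610·(2·987 − 610) = 610·1364 = 832040.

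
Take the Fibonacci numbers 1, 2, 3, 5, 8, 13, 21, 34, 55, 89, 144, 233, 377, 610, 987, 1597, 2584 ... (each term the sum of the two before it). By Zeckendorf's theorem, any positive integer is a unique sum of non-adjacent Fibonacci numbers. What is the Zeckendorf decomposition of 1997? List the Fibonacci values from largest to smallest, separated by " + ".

1597 + 377 + 21 + 2

Greedy algorithm:
1997 − 1597 = 400
400 − 377 = 23
23 − 21 = 2
2 − 2 = 0
So 1997 = 1597 + 377 + 21 + 2, with no two terms consecutive in the sequence.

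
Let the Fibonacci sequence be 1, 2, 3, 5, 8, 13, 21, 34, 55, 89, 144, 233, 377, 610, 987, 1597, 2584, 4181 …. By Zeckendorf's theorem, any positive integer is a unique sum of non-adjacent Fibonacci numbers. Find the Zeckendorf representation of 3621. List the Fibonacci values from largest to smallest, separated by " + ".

2584 + 987 + 34 + 13 + 3

2584 ≤ 3621 < 4181, so take 2584; remainder 1037
987 ≤ 1037 < 1597, so take 987; remainder 50
34 ≤ 50 < 55, so take 34; remainder 16
13 ≤ 16 < 21, so take 13; remainder 3
3 ≤ 3 < 5, so take 3; remainder 0
So 3621 = 2584 + 987 + 34 + 13 + 3, with no two terms consecutive in the sequence.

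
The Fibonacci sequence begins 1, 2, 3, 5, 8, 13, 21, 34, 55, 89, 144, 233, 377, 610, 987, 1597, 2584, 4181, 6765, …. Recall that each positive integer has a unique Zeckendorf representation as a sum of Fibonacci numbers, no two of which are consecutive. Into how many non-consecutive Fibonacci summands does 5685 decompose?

8

5685 − 4181 = 1504
1504 − 987 = 517
517 − 377 = 140
140 − 89 = 51
51 − 34 = 17
17 − 13 = 4
4 − 3 = 1
1 − 1 = 0
5685 = 4181 + 987 + 377 + 89 + 34 + 13 + 3 + 1, which has 8 terms.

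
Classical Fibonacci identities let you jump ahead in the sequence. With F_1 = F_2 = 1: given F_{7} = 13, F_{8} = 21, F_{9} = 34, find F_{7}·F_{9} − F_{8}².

1

13·34 − 21² = 442 − 441 = 1. (Cassini's identity: F_{k−1}F_{k+1} − F_k² = (−1)^k.)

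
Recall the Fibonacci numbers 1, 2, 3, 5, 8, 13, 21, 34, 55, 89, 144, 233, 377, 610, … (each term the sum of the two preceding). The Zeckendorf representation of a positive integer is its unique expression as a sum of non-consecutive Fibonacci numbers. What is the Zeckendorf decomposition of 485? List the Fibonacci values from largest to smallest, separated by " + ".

377 + 89 + 13 + 5 + 1

take 377 (≤ 485); 485 − 377 = 108
take 89 (≤ 108); 108 − 89 = 19
take 13 (≤ 19); 19 − 13 = 6
take 5 (≤ 6); 6 − 5 = 1
take 1 (≤ 1); 1 − 1 = 0
So 485 = 377 + 89 + 13 + 5 + 1, with no two terms consecutive in the sequence.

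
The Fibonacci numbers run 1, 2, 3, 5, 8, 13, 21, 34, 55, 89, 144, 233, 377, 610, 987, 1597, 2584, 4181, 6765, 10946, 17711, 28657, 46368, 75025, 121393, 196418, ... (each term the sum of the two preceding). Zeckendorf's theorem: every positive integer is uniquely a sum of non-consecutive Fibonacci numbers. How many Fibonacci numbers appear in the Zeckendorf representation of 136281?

136281 − 121393 = 14888
14888 − 10946 = 3942
3942 − 2584 = 1358
1358 − 987 = 371
371 − 233 = 138
138 − 89 = 49
49 − 34 = 15
15 − 13 = 2
2 − 2 = 0
136281 = 121393 + 10946 + 2584 + 987 + 233 + 89 + 34 + 13 + 2, which has 9 terms.

9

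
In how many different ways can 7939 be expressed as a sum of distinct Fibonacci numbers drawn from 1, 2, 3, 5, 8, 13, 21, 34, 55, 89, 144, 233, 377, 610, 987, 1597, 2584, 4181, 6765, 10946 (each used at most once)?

Starting from the Zeckendorf form and repeatedly splitting a term F_k into F_{k−1} + F_{k−2} (when neither is already used) reaches every representation.
7939 = 6765+987+144+34+8+1 = 6765+987+144+34+5+3+1 = 6765+987+144+21+13+8+1 = 6765+987+89+55+34+8+1 = … (48 more), for 52 in all.

52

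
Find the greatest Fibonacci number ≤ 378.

377 ≤ 378 < 610, so the largest Fibonacci number not exceeding 378 is 377.

377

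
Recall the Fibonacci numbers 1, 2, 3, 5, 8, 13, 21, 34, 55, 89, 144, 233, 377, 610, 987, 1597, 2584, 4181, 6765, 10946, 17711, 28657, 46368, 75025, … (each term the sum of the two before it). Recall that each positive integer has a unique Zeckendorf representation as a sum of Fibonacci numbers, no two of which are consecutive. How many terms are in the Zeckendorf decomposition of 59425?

8

Greedily peel off the largest Fibonacci term at each step:
largest Fibonacci ≤ 59425 is 46368; 59425 − 46368 = 13057
largest Fibonacci ≤ 13057 is 10946; 13057 − 10946 = 2111
largest Fibonacci ≤ 2111 is 1597; 2111 − 1597 = 514
largest Fibonacci ≤ 514 is 377; 514 − 377 = 137
largest Fibonacci ≤ 137 is 89; 137 − 89 = 48
largest Fibonacci ≤ 48 is 34; 48 − 34 = 14
largest Fibonacci ≤ 14 is 13; 14 − 13 = 1
largest Fibonacci ≤ 1 is 1; 1 − 1 = 0
59425 = 46368 + 10946 + 1597 + 377 + 89 + 34 + 13 + 1, which has 8 terms.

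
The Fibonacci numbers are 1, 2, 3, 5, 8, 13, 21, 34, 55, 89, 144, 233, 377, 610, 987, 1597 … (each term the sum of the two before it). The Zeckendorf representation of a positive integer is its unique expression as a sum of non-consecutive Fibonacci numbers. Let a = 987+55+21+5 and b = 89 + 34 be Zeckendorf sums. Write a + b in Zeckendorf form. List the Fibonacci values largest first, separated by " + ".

The two numbers are 1068 and 123, so their sum is 1191.
Greedily peel off the largest Fibonacci term at each step:
987 ≤ 1191 < 1597, so take 987; remainder 204
144 ≤ 204 < 233, so take 144; remainder 60
55 ≤ 60 < 89, so take 55; remainder 5
5 ≤ 5 < 8, so take 5; remainder 0

987 + 144 + 55 + 5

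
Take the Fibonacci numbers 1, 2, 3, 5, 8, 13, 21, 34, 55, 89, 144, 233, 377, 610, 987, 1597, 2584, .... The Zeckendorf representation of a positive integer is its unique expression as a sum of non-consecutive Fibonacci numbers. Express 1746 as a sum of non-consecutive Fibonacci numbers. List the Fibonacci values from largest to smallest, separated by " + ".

1597 + 144 + 5

Repeatedly subtract the largest Fibonacci number that fits:
1746 − 1597 = 149
149 − 144 = 5
5 − 5 = 0
So 1746 = 1597 + 144 + 5, with no two terms consecutive in the sequence.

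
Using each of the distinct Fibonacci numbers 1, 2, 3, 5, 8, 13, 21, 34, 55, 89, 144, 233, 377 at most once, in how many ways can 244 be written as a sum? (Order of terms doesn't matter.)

12

244 = 233+8+3 = 233+8+2+1 = 144+89+8+3 = 233+5+3+2+1 = … (8 more), for 12 in all.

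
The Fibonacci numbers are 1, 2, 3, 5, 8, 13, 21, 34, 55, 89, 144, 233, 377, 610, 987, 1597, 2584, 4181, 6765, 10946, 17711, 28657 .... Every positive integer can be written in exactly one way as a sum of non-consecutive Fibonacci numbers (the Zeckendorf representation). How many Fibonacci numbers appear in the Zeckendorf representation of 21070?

21070: greatest Fibonacci not exceeding it is 17711, leaving 3359
3359: greatest Fibonacci not exceeding it is 2584, leaving 775
775: greatest Fibonacci not exceeding it is 610, leaving 165
165: greatest Fibonacci not exceeding it is 144, leaving 21
21: greatest Fibonacci not exceeding it is 21, leaving 0
21070 = 17711 + 2584 + 610 + 144 + 21, which has 5 terms.

5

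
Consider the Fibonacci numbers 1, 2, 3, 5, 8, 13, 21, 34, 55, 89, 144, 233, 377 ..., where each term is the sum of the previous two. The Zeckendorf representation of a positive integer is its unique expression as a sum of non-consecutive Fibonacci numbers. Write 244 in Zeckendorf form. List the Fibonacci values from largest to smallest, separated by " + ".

233 + 8 + 3

233 ≤ 244 < 377, so take 233; remainder 11
8 ≤ 11 < 13, so take 8; remainder 3
3 ≤ 3 < 5, so take 3; remainder 0
So 244 = 233 + 8 + 3, with no two terms consecutive in the sequence.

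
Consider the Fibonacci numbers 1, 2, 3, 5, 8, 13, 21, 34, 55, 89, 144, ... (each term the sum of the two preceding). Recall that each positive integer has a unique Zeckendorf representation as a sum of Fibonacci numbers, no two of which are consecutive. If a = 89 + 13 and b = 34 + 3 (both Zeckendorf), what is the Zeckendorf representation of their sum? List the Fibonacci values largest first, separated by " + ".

The two numbers are 102 and 37, so their sum is 139.
Greedy algorithm:
89 ≤ 139 < 144, so take 89; remainder 50
34 ≤ 50 < 55, so take 34; remainder 16
13 ≤ 16 < 21, so take 13; remainder 3
3 ≤ 3 < 5, so take 3; remainder 0

89 + 34 + 13 + 3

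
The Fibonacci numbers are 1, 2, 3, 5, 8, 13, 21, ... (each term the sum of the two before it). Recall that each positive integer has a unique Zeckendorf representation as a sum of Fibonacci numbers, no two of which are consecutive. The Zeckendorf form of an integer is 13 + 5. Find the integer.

18

13 + 5 = 18.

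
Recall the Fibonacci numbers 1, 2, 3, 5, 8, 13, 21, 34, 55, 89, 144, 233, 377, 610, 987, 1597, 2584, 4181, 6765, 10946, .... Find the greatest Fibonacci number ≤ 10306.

6765

6765 ≤ 10306 < 10946, so the largest Fibonacci number not exceeding 10306 is 6765.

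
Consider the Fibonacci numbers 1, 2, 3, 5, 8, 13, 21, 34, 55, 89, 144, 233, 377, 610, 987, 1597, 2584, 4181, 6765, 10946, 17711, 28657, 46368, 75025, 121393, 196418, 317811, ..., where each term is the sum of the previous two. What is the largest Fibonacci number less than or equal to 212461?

196418

196418 ≤ 212461 < 317811, so the largest Fibonacci number not exceeding 212461 is 196418.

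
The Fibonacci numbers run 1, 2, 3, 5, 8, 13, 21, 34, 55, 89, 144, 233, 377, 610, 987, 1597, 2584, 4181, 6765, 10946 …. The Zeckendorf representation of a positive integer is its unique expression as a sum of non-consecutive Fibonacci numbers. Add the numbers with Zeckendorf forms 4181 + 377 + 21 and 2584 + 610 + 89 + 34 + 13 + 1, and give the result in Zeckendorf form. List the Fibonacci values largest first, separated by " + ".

6765 + 987 + 144 + 13 + 1

The two numbers are 4579 and 3331, so their sum is 7910.
7910: greatest Fibonacci not exceeding it is 6765, leaving 1145
1145: greatest Fibonacci not exceeding it is 987, leaving 158
158: greatest Fibonacci not exceeding it is 144, leaving 14
14: greatest Fibonacci not exceeding it is 13, leaving 1
1: greatest Fibonacci not exceeding it is 1, leaving 0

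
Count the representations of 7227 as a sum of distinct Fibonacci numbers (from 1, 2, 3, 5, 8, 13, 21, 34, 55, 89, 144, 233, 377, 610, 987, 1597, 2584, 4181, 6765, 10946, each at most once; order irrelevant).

7227 = 6765+377+55+21+8+1 = 6765+377+55+21+5+3+1 = 6765+233+144+55+21+8+1 = … (29 more), for 32 in all.

32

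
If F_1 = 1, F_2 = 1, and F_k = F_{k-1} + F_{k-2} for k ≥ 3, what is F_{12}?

144

Iterating the recurrence up to F_{4} = 3 and F_{3} = 2:
F_{5} = F_{4} + F_{3} = 3 + 2 = 5
F_{6} = F_{5} + F_{4} = 5 + 3 = 8
F_{7} = F_{6} + F_{5} = 8 + 5 = 13
F_{8} = F_{7} + F_{6} = 13 + 8 = 21
F_{9} = F_{8} + F_{7} = 21 + 13 = 34
F_{10} = F_{9} + F_{8} = 34 + 21 = 55
F_{11} = F_{10} + F_{9} = 55 + 34 = 89
F_{12} = F_{11} + F_{10} = 89 + 55 = 144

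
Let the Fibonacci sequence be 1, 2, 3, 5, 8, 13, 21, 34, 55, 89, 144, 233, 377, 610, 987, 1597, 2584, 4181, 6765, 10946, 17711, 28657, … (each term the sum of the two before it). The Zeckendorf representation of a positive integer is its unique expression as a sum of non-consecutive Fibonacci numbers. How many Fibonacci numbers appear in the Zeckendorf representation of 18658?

take 17711 (≤ 18658); 18658 − 17711 = 947
take 610 (≤ 947); 947 − 610 = 337
take 233 (≤ 337); 337 − 233 = 104
take 89 (≤ 104); 104 − 89 = 15
take 13 (≤ 15); 15 − 13 = 2
take 2 (≤ 2); 2 − 2 = 0
18658 = 17711 + 610 + 233 + 89 + 13 + 2, which has 6 terms.

6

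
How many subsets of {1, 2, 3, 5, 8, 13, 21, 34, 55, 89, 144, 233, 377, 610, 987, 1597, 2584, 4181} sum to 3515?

6

3515 = 2584+610+233+55+21+8+3+1 = 2584+610+144+89+55+21+8+3+1 = 1597+987+610+233+55+21+8+3+1 = … (3 more), for 6 in all.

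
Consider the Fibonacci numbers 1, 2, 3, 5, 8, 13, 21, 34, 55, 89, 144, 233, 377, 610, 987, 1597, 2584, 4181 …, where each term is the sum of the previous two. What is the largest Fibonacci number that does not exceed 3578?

2584

2584 ≤ 3578 < 4181, so the largest Fibonacci number not exceeding 3578 is 2584.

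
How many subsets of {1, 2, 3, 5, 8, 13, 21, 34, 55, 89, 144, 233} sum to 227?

227 = 144+55+21+5+2 = 144+55+13+8+5+2 = 144+34+21+13+8+5+2 = … (1 more), for 4 in all.

4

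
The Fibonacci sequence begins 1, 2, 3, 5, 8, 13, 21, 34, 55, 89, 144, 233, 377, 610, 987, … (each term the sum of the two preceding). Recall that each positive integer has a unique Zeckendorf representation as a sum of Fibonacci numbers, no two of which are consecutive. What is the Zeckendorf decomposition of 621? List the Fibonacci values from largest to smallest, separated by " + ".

621 − 610 = 11
11 − 8 = 3
3 − 3 = 0
So 621 = 610 + 8 + 3, with no two terms consecutive in the sequence.

610 + 8 + 3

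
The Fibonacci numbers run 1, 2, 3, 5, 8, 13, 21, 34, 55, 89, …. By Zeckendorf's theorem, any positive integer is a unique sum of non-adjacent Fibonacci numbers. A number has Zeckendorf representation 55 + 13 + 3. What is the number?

71

55 + 13 + 3 = 71.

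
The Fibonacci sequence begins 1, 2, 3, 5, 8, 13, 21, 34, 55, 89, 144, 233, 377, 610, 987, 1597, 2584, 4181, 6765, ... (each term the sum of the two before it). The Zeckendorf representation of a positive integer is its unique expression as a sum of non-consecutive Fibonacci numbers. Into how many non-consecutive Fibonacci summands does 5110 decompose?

4181 ≤ 5110 < 6765, so take 4181; remainder 929
610 ≤ 929 < 987, so take 610; remainder 319
233 ≤ 319 < 377, so take 233; remainder 86
55 ≤ 86 < 89, so take 55; remainder 31
21 ≤ 31 < 34, so take 21; remainder 10
8 ≤ 10 < 13, so take 8; remainder 2
2 ≤ 2 < 3, so take 2; remainder 0
5110 = 4181 + 610 + 233 + 55 + 21 + 8 + 2, which has 7 terms.

7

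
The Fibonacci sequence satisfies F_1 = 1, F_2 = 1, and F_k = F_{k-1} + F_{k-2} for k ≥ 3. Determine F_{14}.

377

Iterating the recurrence up to F_{9} = 34 and F_{8} = 21:
F_{10} = F_{9} + F_{8} = 34 + 21 = 55
F_{11} = F_{10} + F_{9} = 55 + 34 = 89
F_{12} = F_{11} + F_{10} = 89 + 55 = 144
F_{13} = F_{12} + F_{11} = 144 + 89 = 233
F_{14} = F_{13} + F_{12} = 233 + 144 = 377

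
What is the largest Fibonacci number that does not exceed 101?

89

89 ≤ 101 < 144, so the largest Fibonacci number not exceeding 101 is 89.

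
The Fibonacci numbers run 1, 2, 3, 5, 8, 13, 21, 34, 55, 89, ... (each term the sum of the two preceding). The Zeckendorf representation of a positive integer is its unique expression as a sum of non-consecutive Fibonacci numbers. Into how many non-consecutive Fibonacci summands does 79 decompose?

Greedily peel off the largest Fibonacci term at each step:
subtract 55 from 79: 24 remains
subtract 21 from 24: 3 remains
subtract 3 from 3: 0 remains
79 = 55 + 21 + 3, which has 3 terms.

3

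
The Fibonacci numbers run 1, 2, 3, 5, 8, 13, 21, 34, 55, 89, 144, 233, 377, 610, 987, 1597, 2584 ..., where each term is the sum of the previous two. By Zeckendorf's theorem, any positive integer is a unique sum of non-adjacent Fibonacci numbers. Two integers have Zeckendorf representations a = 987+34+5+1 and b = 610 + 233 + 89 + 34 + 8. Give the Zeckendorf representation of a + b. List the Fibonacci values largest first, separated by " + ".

1597 + 377 + 21 + 5 + 1

The two numbers are 1027 and 974, so their sum is 2001.
Repeatedly subtract the largest Fibonacci number that fits:
2001: greatest Fibonacci not exceeding it is 1597, leaving 404
404: greatest Fibonacci not exceeding it is 377, leaving 27
27: greatest Fibonacci not exceeding it is 21, leaving 6
6: greatest Fibonacci not exceeding it is 5, leaving 1
1: greatest Fibonacci not exceeding it is 1, leaving 0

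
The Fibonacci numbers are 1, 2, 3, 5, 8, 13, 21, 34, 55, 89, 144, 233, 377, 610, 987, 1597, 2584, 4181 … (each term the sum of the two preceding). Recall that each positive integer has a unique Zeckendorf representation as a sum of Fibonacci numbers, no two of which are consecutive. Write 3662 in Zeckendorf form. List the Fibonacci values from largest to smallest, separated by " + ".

Repeatedly subtract the largest Fibonacci number that fits:
3662: greatest Fibonacci not exceeding it is 2584, leaving 1078
1078: greatest Fibonacci not exceeding it is 987, leaving 91
91: greatest Fibonacci not exceeding it is 89, leaving 2
2: greatest Fibonacci not exceeding it is 2, leaving 0
So 3662 = 2584 + 987 + 89 + 2, with no two terms consecutive in the sequence.

2584 + 987 + 89 + 2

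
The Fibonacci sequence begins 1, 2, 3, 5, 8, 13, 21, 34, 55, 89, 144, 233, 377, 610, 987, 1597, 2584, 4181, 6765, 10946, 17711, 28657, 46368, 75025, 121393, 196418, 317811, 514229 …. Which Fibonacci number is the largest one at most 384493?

317811 ≤ 384493 < 514229, so the largest Fibonacci number not exceeding 384493 is 317811.

317811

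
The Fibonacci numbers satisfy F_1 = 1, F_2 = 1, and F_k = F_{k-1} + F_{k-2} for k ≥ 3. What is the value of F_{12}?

Iterating the recurrence up to F_{8} = 21 and F_{7} = 13:
F_{9} = F_{8} + F_{7} = 21 + 13 = 34
F_{10} = F_{9} + F_{8} = 34 + 21 = 55
F_{11} = F_{10} + F_{9} = 55 + 34 = 89
F_{12} = F_{11} + F_{10} = 89 + 55 = 144

144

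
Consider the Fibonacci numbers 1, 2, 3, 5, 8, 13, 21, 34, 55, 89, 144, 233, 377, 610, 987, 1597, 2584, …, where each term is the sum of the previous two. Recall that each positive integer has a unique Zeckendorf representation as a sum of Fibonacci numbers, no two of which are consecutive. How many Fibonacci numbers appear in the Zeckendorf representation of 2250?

2250: greatest Fibonacci not exceeding it is 1597, leaving 653
653: greatest Fibonacci not exceeding it is 610, leaving 43
43: greatest Fibonacci not exceeding it is 34, leaving 9
9: greatest Fibonacci not exceeding it is 8, leaving 1
1: greatest Fibonacci not exceeding it is 1, leaving 0
2250 = 1597 + 610 + 34 + 8 + 1, which has 5 terms.

5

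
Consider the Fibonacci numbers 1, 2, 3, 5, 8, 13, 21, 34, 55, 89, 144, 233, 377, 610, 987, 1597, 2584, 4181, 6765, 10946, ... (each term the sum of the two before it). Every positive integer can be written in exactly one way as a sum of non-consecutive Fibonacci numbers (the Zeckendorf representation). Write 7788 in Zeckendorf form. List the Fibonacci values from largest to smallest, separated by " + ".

subtract 6765 from 7788: 1023 remains
subtract 987 from 1023: 36 remains
subtract 34 from 36: 2 remains
subtract 2 from 2: 0 remains
So 7788 = 6765 + 987 + 34 + 2, with no two terms consecutive in the sequence.

6765 + 987 + 34 + 2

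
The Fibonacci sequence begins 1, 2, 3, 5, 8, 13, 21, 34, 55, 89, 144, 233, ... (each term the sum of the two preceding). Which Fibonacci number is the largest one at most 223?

144 ≤ 223 < 233, so the largest Fibonacci number not exceeding 223 is 144.

144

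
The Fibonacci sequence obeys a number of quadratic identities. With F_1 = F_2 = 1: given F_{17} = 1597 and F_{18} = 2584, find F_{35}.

9227465

By F_{2k+1} = F_k² + F_{k+1}²: F_{35} = 1597² + 2584² = 2550409 + 6677056 = 9227465.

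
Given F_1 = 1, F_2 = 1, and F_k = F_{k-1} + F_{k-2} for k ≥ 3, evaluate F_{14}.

377

Iterating the recurrence up to F_{8} = 21 and F_{7} = 13:
F_{9} = F_{8} + F_{7} = 21 + 13 = 34
F_{10} = F_{9} + F_{8} = 34 + 21 = 55
F_{11} = F_{10} + F_{9} = 55 + 34 = 89
F_{12} = F_{11} + F_{10} = 89 + 55 = 144
F_{13} = F_{12} + F_{11} = 144 + 89 = 233
F_{14} = F_{13} + F_{12} = 233 + 144 = 377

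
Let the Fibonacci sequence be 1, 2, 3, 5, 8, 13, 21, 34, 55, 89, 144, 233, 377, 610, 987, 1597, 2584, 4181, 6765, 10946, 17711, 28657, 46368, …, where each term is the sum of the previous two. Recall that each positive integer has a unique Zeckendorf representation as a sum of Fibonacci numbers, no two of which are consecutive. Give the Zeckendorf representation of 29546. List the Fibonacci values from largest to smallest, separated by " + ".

Greedy algorithm:
largest Fibonacci ≤ 29546 is 28657; 29546 − 28657 = 889
largest Fibonacci ≤ 889 is 610; 889 − 610 = 279
largest Fibonacci ≤ 279 is 233; 279 − 233 = 46
largest Fibonacci ≤ 46 is 34; 46 − 34 = 12
largest Fibonacci ≤ 12 is 8; 12 − 8 = 4
largest Fibonacci ≤ 4 is 3; 4 − 3 = 1
largest Fibonacci ≤ 1 is 1; 1 − 1 = 0
So 29546 = 28657 + 610 + 233 + 34 + 8 + 3 + 1, with no two terms consecutive in the sequence.

28657 + 610 + 233 + 34 + 8 + 3 + 1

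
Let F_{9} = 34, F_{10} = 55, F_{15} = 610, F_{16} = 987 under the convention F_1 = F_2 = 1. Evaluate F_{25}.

By the addition formula F_{m+n} = F_m F_{n+1} + F_{m−1} F_n with m=16, n=9: F_{25} = 987·55 + 610·34 = 54285 + 20740 = 75025.

75025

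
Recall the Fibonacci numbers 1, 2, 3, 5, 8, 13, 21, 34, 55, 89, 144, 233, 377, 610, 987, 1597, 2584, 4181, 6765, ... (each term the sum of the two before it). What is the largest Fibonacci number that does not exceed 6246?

4181

4181 ≤ 6246 < 6765, so the largest Fibonacci number not exceeding 6246 is 4181.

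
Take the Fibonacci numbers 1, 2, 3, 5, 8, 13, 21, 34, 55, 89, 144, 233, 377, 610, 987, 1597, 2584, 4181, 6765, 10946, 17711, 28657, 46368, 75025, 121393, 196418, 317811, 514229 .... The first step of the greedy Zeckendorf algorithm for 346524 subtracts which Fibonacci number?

317811 ≤ 346524 < 514229, so the largest Fibonacci number not exceeding 346524 is 317811.

317811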